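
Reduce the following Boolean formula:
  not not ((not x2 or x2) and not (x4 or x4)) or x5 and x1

not not ((not x2 or x2) and not (x4 or x4)) or x5 and x1
= not not ((not x2 or x2) and not x4) or x5 and x1   [idempotence]
= not not not x4 or x5 and x1   [complement / identity]
= not x4 or x5 and x1   [double negation]

not x4 or x5 and x1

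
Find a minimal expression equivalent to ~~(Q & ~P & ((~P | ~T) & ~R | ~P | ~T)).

~~(Q & ~P & ((~P | ~T) & ~R | ~P | ~T))
= ~~(Q & ~P & (~P | ~T))   (absorption)
= ~~(Q & ~P)   (absorption)
= Q & ~P   (double negation)

Q & ~P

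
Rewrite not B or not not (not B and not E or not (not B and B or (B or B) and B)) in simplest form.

not B

not B or not not (not B and not E or not (not B and B or (B or B) and B))
= not B or not not (not B and not E or not (not B and B or B and B))   [idempotence]
= not B or not not (not B and not E or not B)   [distribution]
= not B or not not not B   [absorption]
= not B or not B   [double negation]
= not B   [idempotence]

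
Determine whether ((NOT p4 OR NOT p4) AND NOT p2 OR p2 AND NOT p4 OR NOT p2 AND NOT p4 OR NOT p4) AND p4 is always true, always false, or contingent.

((NOT p4 OR NOT p4) AND NOT p2 OR p2 AND NOT p4 OR NOT p2 AND NOT p4 OR NOT p4) AND p4
= ((NOT p4 OR NOT p4) AND NOT p2 OR NOT p4 OR NOT p4) AND p4
= (NOT p4 OR NOT p4) AND p4
= NOT p4 AND p4
= FALSE

always false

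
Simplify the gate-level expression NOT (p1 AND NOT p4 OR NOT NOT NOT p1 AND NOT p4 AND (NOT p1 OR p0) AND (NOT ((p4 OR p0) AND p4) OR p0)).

NOT (p1 AND NOT p4 OR NOT NOT NOT p1 AND NOT p4 AND (NOT p1 OR p0) AND (NOT ((p4 OR p0) AND p4) OR p0))
= NOT (p1 AND NOT p4 OR NOT NOT NOT p1 AND NOT p4 AND (NOT p1 OR p0) AND (NOT p4 OR p0))
= NOT (p1 AND NOT p4 OR NOT NOT NOT p1 AND NOT p4 AND (NOT p1 AND NOT p4 OR p0))
= NOT (p1 AND NOT p4 OR NOT p1 AND NOT p4 AND (NOT p1 AND NOT p4 OR p0))
= NOT (p1 AND NOT p4 OR NOT p1 AND NOT p4)
= NOT NOT p4
= p4

p4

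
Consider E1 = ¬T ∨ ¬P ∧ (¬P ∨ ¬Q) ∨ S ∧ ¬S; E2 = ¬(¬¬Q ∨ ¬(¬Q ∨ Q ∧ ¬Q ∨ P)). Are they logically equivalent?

No

E1: ¬T ∨ ¬P ∧ (¬P ∨ ¬Q) ∨ S ∧ ¬S
    = ¬T ∨ ¬P ∧ (¬P ∨ ¬Q)
    = ¬T ∨ ¬P
E2: ¬(¬¬Q ∨ ¬(¬Q ∨ Q ∧ ¬Q ∨ P))
    = ¬Q ∧ (¬Q ∨ Q ∧ ¬Q ∨ P)
    = ¬Q ∧ (¬Q ∨ P)
    = ¬Q
These differ: at P=0, Q=1, S=0, T=0, E1 = 1 but E2 = 0.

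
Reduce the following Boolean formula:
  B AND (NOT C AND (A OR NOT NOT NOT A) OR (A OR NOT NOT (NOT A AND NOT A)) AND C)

B

B AND (NOT C AND (A OR NOT NOT NOT A) OR (A OR NOT NOT (NOT A AND NOT A)) AND C)
= B AND (NOT C AND (A OR NOT NOT NOT A) OR (A OR NOT NOT NOT A) AND C)
= B AND (A OR NOT NOT NOT A)
= B AND (A OR NOT A)
= B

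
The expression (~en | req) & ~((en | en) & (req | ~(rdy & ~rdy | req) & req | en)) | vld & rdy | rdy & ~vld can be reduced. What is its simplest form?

(~en | req) & ~((en | en) & (req | ~(rdy & ~rdy | req) & req | en)) | vld & rdy | rdy & ~vld
= (~en | req) & ~(en & (req | ~(rdy & ~rdy | req) & req) | en) | vld & rdy | rdy & ~vld   [distribution]
= (~en | req) & ~(en & (req | ~(rdy & ~rdy | req) & req) | en) | rdy   [distribution]
= (~en | req) & ~(en & (req | ~req & req) | en) | rdy   [complement / identity]
= (~en | req) & ~(en & req | en) | rdy   [complement / identity]
= (~en | req) & ~en | rdy   [absorption]
= ~en | rdy   [absorption]

~en | rdy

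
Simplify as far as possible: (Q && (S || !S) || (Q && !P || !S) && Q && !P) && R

(Q && (S || !S) || (Q && !P || !S) && Q && !P) && R
= (Q || (Q && !P || !S) && Q && !P) && R   — complement / identity
= (Q || Q && !P) && R   — absorption
= Q && R   — absorption

Q && R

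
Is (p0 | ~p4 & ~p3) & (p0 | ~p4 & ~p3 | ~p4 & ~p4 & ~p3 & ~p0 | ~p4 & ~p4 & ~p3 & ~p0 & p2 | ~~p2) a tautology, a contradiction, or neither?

neither

(p0 | ~p4 & ~p3) & (p0 | ~p4 & ~p3 | ~p4 & ~p4 & ~p3 & ~p0 | ~p4 & ~p4 & ~p3 & ~p0 & p2 | ~~p2)
= (p0 | ~p4 & ~p3) & (p0 | ~p4 & ~p3 | ~p4 & ~p4 & ~p3 & ~p0 | ~~p2)   (absorption)
= (p0 | ~p4 & ~p3) & (p0 | ~p4 & ~p3 | ~p4 & ~p3 & ~p0 | ~~p2)   (idempotence)
= (p0 | ~p4 & ~p3) & (p0 | ~p4 & ~p3 | ~p4 & ~p3 & ~p0 | p2)   (double negation)
= (p0 | ~p4 & ~p3) & (p0 | ~p4 & ~p3 | p2)   (absorption)
= p0 | ~p4 & ~p3   (absorption)
This depends on p0, p3, p4, so it is not a constant.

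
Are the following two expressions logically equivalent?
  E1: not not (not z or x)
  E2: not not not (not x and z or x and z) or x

E1: not not (not z or x)
    = not z or x
E2: not not not (not x and z or x and z) or x
    = not (not x and z or x and z) or x
    = not z or x
Both reduce to not z or x, so they are equivalent.

Yes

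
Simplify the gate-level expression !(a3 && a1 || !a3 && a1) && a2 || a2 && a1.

a2

!(a3 && a1 || !a3 && a1) && a2 || a2 && a1
= !a1 && a2 || a2 && a1   — distribution
= a2   — distribution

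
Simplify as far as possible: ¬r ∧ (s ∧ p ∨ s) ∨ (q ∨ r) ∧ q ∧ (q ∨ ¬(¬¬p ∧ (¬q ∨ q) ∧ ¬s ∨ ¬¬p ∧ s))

¬r ∧ s ∨ q

¬r ∧ (s ∧ p ∨ s) ∨ (q ∨ r) ∧ q ∧ (q ∨ ¬(¬¬p ∧ (¬q ∨ q) ∧ ¬s ∨ ¬¬p ∧ s))
= ¬r ∧ (s ∧ p ∨ s) ∨ (q ∨ r) ∧ q ∧ (q ∨ ¬(¬¬p ∧ ¬s ∨ ¬¬p ∧ s))   [complement / identity]
= ¬r ∧ (s ∧ p ∨ s) ∨ q ∧ (q ∨ ¬(¬¬p ∧ ¬s ∨ ¬¬p ∧ s))   [absorption]
= ¬r ∧ s ∨ q ∧ (q ∨ ¬(¬¬p ∧ ¬s ∨ ¬¬p ∧ s))   [absorption]
= ¬r ∧ s ∨ q ∧ (q ∨ ¬¬¬p)   [distribution]
= ¬r ∧ s ∨ q ∧ (q ∨ ¬p)   [double negation]
= ¬r ∧ s ∨ q   [absorption]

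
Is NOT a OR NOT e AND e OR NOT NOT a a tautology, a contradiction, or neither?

tautology

NOT a OR NOT e AND e OR NOT NOT a
= NOT a OR NOT e AND e OR a   [double negation]
= NOT a OR a   [complement / identity]
= TRUE   [complement]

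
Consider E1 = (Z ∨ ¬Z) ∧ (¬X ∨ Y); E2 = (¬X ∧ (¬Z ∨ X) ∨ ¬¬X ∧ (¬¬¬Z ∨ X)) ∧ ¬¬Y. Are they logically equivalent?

E1: (Z ∨ ¬Z) ∧ (¬X ∨ Y)
    = ¬X ∨ Y   (complement / identity)
E2: (¬X ∧ (¬Z ∨ X) ∨ ¬¬X ∧ (¬¬¬Z ∨ X)) ∧ ¬¬Y
    = (¬X ∧ (¬Z ∨ X) ∨ X ∧ (¬¬¬Z ∨ X)) ∧ ¬¬Y   (double negation)
    = (¬X ∧ (¬Z ∨ X) ∨ X ∧ (¬Z ∨ X)) ∧ ¬¬Y   (double negation)
    = (¬X ∧ (¬Z ∨ X) ∨ X ∧ (¬Z ∨ X)) ∧ Y   (double negation)
    = (¬Z ∨ X) ∧ Y   (distribution)
These differ: at X=0, Y=0, Z=0, E1 = 1 but E2 = 0.

No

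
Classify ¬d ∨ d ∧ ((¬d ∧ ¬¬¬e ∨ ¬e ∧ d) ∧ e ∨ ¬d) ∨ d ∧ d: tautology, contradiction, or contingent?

tautology

¬d ∨ d ∧ ((¬d ∧ ¬¬¬e ∨ ¬e ∧ d) ∧ e ∨ ¬d) ∨ d ∧ d
= ¬d ∨ d ∧ ((¬d ∧ ¬e ∨ ¬e ∧ d) ∧ e ∨ ¬d) ∨ d ∧ d   (double negation)
= ¬d ∨ d ∧ (¬e ∧ e ∨ ¬d) ∨ d ∧ d   (distribution)
= ¬d ∨ d ∧ ¬d ∨ d ∧ d   (complement / identity)
= ¬d ∨ d   (distribution)
= True   (complement)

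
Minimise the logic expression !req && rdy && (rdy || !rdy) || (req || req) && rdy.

!req && rdy && (rdy || !rdy) || (req || req) && rdy
= !req && rdy && (rdy || !rdy) || req && rdy
= !req && rdy || req && rdy
= rdy

rdy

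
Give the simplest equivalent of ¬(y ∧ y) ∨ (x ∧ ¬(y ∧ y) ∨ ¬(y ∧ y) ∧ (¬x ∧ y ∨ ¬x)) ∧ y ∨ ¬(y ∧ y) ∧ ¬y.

¬(y ∧ y) ∨ (x ∧ ¬(y ∧ y) ∨ ¬(y ∧ y) ∧ (¬x ∧ y ∨ ¬x)) ∧ y ∨ ¬(y ∧ y) ∧ ¬y
= ¬(y ∧ y) ∨ (x ∧ ¬(y ∧ y) ∨ ¬(y ∧ y) ∧ ¬x) ∧ y ∨ ¬(y ∧ y) ∧ ¬y   [absorption]
= ¬(y ∧ y) ∨ ¬(y ∧ y) ∧ y ∨ ¬(y ∧ y) ∧ ¬y   [distribution]
= ¬(y ∧ y) ∨ ¬(y ∧ y)   [distribution]
= ¬(y ∧ y)   [idempotence]
= ¬y   [idempotence]

¬y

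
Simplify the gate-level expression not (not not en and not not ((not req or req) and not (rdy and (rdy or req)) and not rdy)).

not en or rdy

not (not not en and not not ((not req or req) and not (rdy and (rdy or req)) and not rdy))
= not (not not en and (not req or req) and not (rdy and (rdy or req)) and not rdy)   (double negation)
= not (not not en and (not req or req) and not rdy and not rdy)   (absorption)
= not (not not en and not rdy and not rdy)   (complement / identity)
= not (not not en and not rdy)   (idempotence)
= not en or rdy   (De Morgan)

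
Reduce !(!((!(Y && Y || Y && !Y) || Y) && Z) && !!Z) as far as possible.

true

!(!((!(Y && Y || Y && !Y) || Y) && Z) && !!Z)
= !(!((!Y || Y) && Z) && !!Z)   (distribution)
= !(!Z && !!Z)   (complement / identity)
= Z || !Z   (De Morgan)
= true   (complement)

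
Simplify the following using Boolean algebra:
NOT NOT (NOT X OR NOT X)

NOT NOT (NOT X OR NOT X)
= NOT X OR NOT X   [double negation]
= NOT X   [idempotence]

NOT X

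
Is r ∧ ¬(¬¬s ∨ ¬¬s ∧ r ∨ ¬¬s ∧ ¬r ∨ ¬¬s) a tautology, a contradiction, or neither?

neither

r ∧ ¬(¬¬s ∨ ¬¬s ∧ r ∨ ¬¬s ∧ ¬r ∨ ¬¬s)
= r ∧ ¬(¬¬s ∨ ¬¬s ∧ ¬r ∨ ¬¬s)   (absorption)
= r ∧ ¬(¬¬s ∨ ¬¬s)   (absorption)
= r ∧ ¬s ∧ ¬s   (De Morgan)
= r ∧ ¬s   (idempotence)
This depends on r, s, so it is not a constant.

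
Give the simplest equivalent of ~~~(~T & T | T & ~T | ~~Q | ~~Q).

~~~(~T & T | T & ~T | ~~Q | ~~Q)
= ~~~(~T & T | ~~Q | ~~Q)
= ~~~(~~Q | ~~Q)
= ~~~~~Q
= ~~~Q
= ~Q

~Q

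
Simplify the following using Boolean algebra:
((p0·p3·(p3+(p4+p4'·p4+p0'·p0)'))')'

((p0·p3·(p3+(p4+p4'·p4+p0'·p0)'))')'
= ((p0·p3·(p3+(p4+p0'·p0)'))')'
= ((p0·p3·(p3+p4'))')'
= p0·p3·(p3+p4')
= p0·p3

p0·p3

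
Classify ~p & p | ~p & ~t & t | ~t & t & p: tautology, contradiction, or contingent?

contradiction

~p & p | ~p & ~t & t | ~t & t & p
= ~p & p | ~t & t   — distribution
= ~p & p   — complement / identity
= 0   — complement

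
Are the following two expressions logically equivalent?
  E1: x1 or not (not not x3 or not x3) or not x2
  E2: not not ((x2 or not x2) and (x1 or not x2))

E1: x1 or not (not not x3 or not x3) or not x2
    = x1 or not x3 and x3 or not x2   — De Morgan
    = x1 or not x2   — complement / identity
E2: not not ((x2 or not x2) and (x1 or not x2))
    = not not (x1 or not x2)   — complement / identity
    = x1 or not x2   — double negation
Both reduce to x1 or not x2, so they are equivalent.

Yes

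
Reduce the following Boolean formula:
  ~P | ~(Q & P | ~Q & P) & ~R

~P

~P | ~(Q & P | ~Q & P) & ~R
= ~P | ~P & ~R   [distribution]
= ~P   [absorption]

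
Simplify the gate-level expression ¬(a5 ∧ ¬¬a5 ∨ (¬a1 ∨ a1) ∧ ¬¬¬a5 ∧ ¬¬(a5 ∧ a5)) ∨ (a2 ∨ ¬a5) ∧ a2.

¬a5 ∨ a2

¬(a5 ∧ ¬¬a5 ∨ (¬a1 ∨ a1) ∧ ¬¬¬a5 ∧ ¬¬(a5 ∧ a5)) ∨ (a2 ∨ ¬a5) ∧ a2
= ¬(a5 ∧ ¬¬a5 ∨ ¬¬¬a5 ∧ ¬¬(a5 ∧ a5)) ∨ (a2 ∨ ¬a5) ∧ a2   [complement / identity]
= ¬(a5 ∧ ¬¬a5 ∨ ¬¬¬a5 ∧ ¬¬a5) ∨ (a2 ∨ ¬a5) ∧ a2   [idempotence]
= ¬(a5 ∧ ¬¬a5 ∨ ¬a5 ∧ ¬¬a5) ∨ (a2 ∨ ¬a5) ∧ a2   [double negation]
= ¬(a5 ∧ ¬¬a5 ∨ ¬a5 ∧ ¬¬a5) ∨ a2   [absorption]
= ¬¬¬a5 ∨ a2   [distribution]
= ¬a5 ∨ a2   [double negation]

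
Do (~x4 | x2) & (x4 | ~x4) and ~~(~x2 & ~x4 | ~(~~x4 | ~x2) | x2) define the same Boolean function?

E1: (~x4 | x2) & (x4 | ~x4)
    = ~x4 | x2
E2: ~~(~x2 & ~x4 | ~(~~x4 | ~x2) | x2)
    = ~x2 & ~x4 | ~(~~x4 | ~x2) | x2
    = ~x2 & ~x4 | ~x4 & x2 | x2
    = ~x4 | x2
Both reduce to ~x4 | x2, so they are equivalent.

Yes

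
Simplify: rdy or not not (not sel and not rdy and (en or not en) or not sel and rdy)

rdy or not not (not sel and not rdy and (en or not en) or not sel and rdy)
= rdy or not not (not sel and not rdy or not sel and rdy)
= rdy or not not not sel
= rdy or not sel

rdy or not sel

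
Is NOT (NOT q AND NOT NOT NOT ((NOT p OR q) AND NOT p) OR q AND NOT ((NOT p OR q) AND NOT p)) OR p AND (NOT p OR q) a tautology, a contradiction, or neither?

NOT (NOT q AND NOT NOT NOT ((NOT p OR q) AND NOT p) OR q AND NOT ((NOT p OR q) AND NOT p)) OR p AND (NOT p OR q)
= NOT (NOT q AND NOT ((NOT p OR q) AND NOT p) OR q AND NOT ((NOT p OR q) AND NOT p)) OR p AND (NOT p OR q)   [double negation]
= NOT NOT ((NOT p OR q) AND NOT p) OR p AND (NOT p OR q)   [distribution]
= (NOT p OR q) AND NOT p OR p AND (NOT p OR q)   [double negation]
= NOT p OR q   [distribution]
This depends on p, q, so it is not a constant.

neither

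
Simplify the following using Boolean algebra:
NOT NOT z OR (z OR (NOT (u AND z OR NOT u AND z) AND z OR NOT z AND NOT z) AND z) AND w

NOT NOT z OR (z OR (NOT (u AND z OR NOT u AND z) AND z OR NOT z AND NOT z) AND z) AND w
= NOT NOT z OR (z OR (NOT z AND z OR NOT z AND NOT z) AND z) AND w   — distribution
= z OR (z OR (NOT z AND z OR NOT z AND NOT z) AND z) AND w   — double negation
= z OR (z OR NOT z AND z) AND w   — distribution
= z OR z AND w   — complement / identity
= z   — absorption

z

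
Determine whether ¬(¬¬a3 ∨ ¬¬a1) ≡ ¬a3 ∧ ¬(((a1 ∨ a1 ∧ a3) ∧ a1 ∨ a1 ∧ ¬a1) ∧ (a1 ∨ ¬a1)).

Yes

E1: ¬(¬¬a3 ∨ ¬¬a1)
    = ¬a3 ∧ ¬a1
E2: ¬a3 ∧ ¬(((a1 ∨ a1 ∧ a3) ∧ a1 ∨ a1 ∧ ¬a1) ∧ (a1 ∨ ¬a1))
    = ¬a3 ∧ ¬((a1 ∧ a1 ∨ a1 ∧ ¬a1) ∧ (a1 ∨ ¬a1))
    = ¬a3 ∧ ¬(a1 ∧ a1 ∨ a1 ∧ ¬a1)
    = ¬a3 ∧ ¬a1
Both reduce to ¬a3 ∧ ¬a1, so they are equivalent.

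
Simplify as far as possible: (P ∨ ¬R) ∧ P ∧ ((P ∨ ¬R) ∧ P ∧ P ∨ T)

(P ∨ ¬R) ∧ P ∧ ((P ∨ ¬R) ∧ P ∧ P ∨ T)
= (P ∨ ¬R) ∧ P ∧ ((P ∨ ¬R) ∧ P ∨ T)
= (P ∨ ¬R) ∧ P
= P

P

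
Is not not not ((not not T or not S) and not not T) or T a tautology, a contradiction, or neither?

not not not ((not not T or not S) and not not T) or T
= not not not not not T or T   — absorption
= not not not T or T   — double negation
= not T or T   — double negation
= True   — complement

tautology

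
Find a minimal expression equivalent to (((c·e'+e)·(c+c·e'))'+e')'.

c·e

(((c·e'+e)·(c+c·e'))'+e')'
= (c·e'+e)·(c+c·e')·e   (De Morgan)
= (e·c+c·e')·e   (distribution)
= c·e   (distribution)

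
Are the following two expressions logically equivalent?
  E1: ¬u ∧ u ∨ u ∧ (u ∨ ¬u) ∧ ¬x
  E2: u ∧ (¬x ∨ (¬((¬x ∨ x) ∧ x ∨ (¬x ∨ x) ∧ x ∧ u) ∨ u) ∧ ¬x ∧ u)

Yes

E1: ¬u ∧ u ∨ u ∧ (u ∨ ¬u) ∧ ¬x
    = ¬u ∧ u ∨ u ∧ ¬x   (complement / identity)
    = u ∧ ¬x   (complement / identity)
E2: u ∧ (¬x ∨ (¬((¬x ∨ x) ∧ x ∨ (¬x ∨ x) ∧ x ∧ u) ∨ u) ∧ ¬x ∧ u)
    = u ∧ (¬x ∨ (¬((¬x ∨ x) ∧ x) ∨ u) ∧ ¬x ∧ u)   (absorption)
    = u ∧ (¬x ∨ (¬x ∨ u) ∧ ¬x ∧ u)   (complement / identity)
    = u ∧ (¬x ∨ ¬x ∧ u)   (absorption)
    = u ∧ ¬x   (absorption)
Both reduce to u ∧ ¬x, so they are equivalent.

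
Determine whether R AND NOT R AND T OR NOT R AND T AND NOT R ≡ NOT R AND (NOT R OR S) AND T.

E1: R AND NOT R AND T OR NOT R AND T AND NOT R
    = NOT R AND T   — distribution
E2: NOT R AND (NOT R OR S) AND T
    = NOT R AND T   — absorption
Both reduce to NOT R AND T, so they are equivalent.

Yes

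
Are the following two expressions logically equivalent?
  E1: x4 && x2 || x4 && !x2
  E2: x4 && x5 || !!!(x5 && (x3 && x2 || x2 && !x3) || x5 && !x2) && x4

Yes

E1: x4 && x2 || x4 && !x2
    = x4   (distribution)
E2: x4 && x5 || !!!(x5 && (x3 && x2 || x2 && !x3) || x5 && !x2) && x4
    = x4 && x5 || !(x5 && (x3 && x2 || x2 && !x3) || x5 && !x2) && x4   (double negation)
    = x4 && x5 || !(x5 && x2 || x5 && !x2) && x4   (distribution)
    = x4 && x5 || !x5 && x4   (distribution)
    = x4   (distribution)
Both reduce to x4, so they are equivalent.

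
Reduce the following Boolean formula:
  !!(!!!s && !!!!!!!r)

!s && !r

!!(!!!s && !!!!!!!r)
= !!(!!!s && !!!!!r)   — double negation
= !!(!!!s && !!!r)   — double negation
= !(!!s || !!r)   — De Morgan
= !s && !r   — De Morgan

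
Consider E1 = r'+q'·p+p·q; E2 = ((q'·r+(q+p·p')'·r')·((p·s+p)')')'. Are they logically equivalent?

No

E1: r'+q'·p+p·q
    = r'+p
E2: ((q'·r+(q+p·p')'·r')·((p·s+p)')')'
    = ((q'·r+q'·r')·((p·s+p)')')'
    = ((q'·r+q'·r')·(p')')'
    = (q'·(p')')'
    = q+p'
These differ: at p=0, q=0, r=1, s=0, E1 = 0 but E2 = 1.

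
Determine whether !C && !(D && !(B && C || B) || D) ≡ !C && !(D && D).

E1: !C && !(D && !(B && C || B) || D)
    = !C && !(D && !B || D)   [absorption]
    = !C && !D   [absorption]
E2: !C && !(D && D)
    = !C && !D   [idempotence]
Both reduce to !C && !D, so they are equivalent.

Yes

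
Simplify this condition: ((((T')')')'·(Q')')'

T'+Q'

((((T')')')'·(Q')')'
= ((T')'·(Q')')'   — double negation
= T'+Q'   — De Morgan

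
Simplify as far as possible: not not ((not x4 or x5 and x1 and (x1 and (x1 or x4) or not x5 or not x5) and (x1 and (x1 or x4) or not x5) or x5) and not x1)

not not ((not x4 or x5 and x1 and (x1 and (x1 or x4) or not x5 or not x5) and (x1 and (x1 or x4) or not x5) or x5) and not x1)
= not not ((not x4 or x5 and x1 and (x1 and (x1 or x4) or not x5) or x5) and not x1)
= not not ((not x4 or x5 and x1 and (x1 or not x5) or x5) and not x1)
= not not ((not x4 or x5 and x1 or x5) and not x1)
= (not x4 or x5 and x1 or x5) and not x1
= (not x4 or x5) and not x1

(not x4 or x5) and not x1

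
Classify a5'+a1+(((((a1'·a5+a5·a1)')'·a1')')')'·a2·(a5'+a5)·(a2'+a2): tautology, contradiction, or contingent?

a5'+a1+(((((a1'·a5+a5·a1)')'·a1')')')'·a2·(a5'+a5)·(a2'+a2)
= a5'+a1+((((a5')'·a1')')')'·a2·(a5'+a5)·(a2'+a2)   (distribution)
= a5'+a1+((((a5')'·a1')')')'·a2·(a2'+a2)   (complement / identity)
= a5'+a1+((a5'+a1)')'·a2·(a2'+a2)   (De Morgan)
= a5'+a1+((a5'+a1)')'·a2   (complement / identity)
= a5'+a1+(a5'+a1)·a2   (double negation)
= a5'+a1   (absorption)
This depends on a1, a5, so it is not a constant.

contingent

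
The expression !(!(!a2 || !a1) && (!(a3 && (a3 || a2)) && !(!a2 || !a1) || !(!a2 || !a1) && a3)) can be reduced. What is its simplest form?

!a2 || !a1

!(!(!a2 || !a1) && (!(a3 && (a3 || a2)) && !(!a2 || !a1) || !(!a2 || !a1) && a3))
= !(!(!a2 || !a1) && (!a3 && !(!a2 || !a1) || !(!a2 || !a1) && a3))   [absorption]
= !(!(!a2 || !a1) && !(!a2 || !a1))   [distribution]
= !!(!a2 || !a1)   [idempotence]
= !a2 || !a1   [double negation]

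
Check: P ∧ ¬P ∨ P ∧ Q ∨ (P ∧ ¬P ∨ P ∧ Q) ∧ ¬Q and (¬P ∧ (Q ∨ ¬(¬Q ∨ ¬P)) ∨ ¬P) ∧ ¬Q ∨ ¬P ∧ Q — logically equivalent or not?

E1: P ∧ ¬P ∨ P ∧ Q ∨ (P ∧ ¬P ∨ P ∧ Q) ∧ ¬Q
    = P ∧ ¬P ∨ P ∧ Q
    = P ∧ Q
E2: (¬P ∧ (Q ∨ ¬(¬Q ∨ ¬P)) ∨ ¬P) ∧ ¬Q ∨ ¬P ∧ Q
    = (¬P ∧ (Q ∨ Q ∧ P) ∨ ¬P) ∧ ¬Q ∨ ¬P ∧ Q
    = (¬P ∧ Q ∨ ¬P) ∧ ¬Q ∨ ¬P ∧ Q
    = ¬P ∧ ¬Q ∨ ¬P ∧ Q
    = ¬P
These differ: at P=0, Q=1, E1 = 0 but E2 = 1.

No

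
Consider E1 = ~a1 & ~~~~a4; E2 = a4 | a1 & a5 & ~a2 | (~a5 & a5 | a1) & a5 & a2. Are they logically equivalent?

E1: ~a1 & ~~~~a4
    = ~a1 & ~~a4   (double negation)
    = ~a1 & a4   (double negation)
E2: a4 | a1 & a5 & ~a2 | (~a5 & a5 | a1) & a5 & a2
    = a4 | a1 & a5 & ~a2 | a1 & a5 & a2   (complement / identity)
    = a4 | a1 & a5   (distribution)
These differ: at a1=1, a2=0, a4=1, a5=1, E1 = 0 but E2 = 1.

No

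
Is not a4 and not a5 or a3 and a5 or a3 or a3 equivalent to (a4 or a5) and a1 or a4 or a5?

No

E1: not a4 and not a5 or a3 and a5 or a3 or a3
    = not a4 and not a5 or a3 and a5 or a3   — idempotence
    = not a4 and not a5 or a3   — absorption
E2: (a4 or a5) and a1 or a4 or a5
    = a4 or a5   — absorption
These differ: at a1=0, a3=0, a4=0, a5=0, E1 = 1 but E2 = 0.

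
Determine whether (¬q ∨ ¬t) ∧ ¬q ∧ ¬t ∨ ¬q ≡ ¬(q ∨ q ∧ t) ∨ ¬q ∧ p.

Yes

E1: (¬q ∨ ¬t) ∧ ¬q ∧ ¬t ∨ ¬q
    = ¬q ∧ ¬t ∨ ¬q   (absorption)
    = ¬q   (absorption)
E2: ¬(q ∨ q ∧ t) ∨ ¬q ∧ p
    = ¬q ∨ ¬q ∧ p   (absorption)
    = ¬q   (absorption)
Both reduce to ¬q, so they are equivalent.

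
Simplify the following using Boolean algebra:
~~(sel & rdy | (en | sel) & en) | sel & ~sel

~~(sel & rdy | (en | sel) & en) | sel & ~sel
= ~~(sel & rdy | en) | sel & ~sel
= sel & rdy | en | sel & ~sel
= sel & rdy | en

sel & rdy | en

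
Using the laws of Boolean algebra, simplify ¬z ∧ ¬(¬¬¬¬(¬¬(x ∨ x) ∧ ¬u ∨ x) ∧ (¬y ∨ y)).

¬z ∧ ¬x

¬z ∧ ¬(¬¬¬¬(¬¬(x ∨ x) ∧ ¬u ∨ x) ∧ (¬y ∨ y))
= ¬z ∧ ¬(¬¬¬¬(¬¬x ∧ ¬u ∨ x) ∧ (¬y ∨ y))   (idempotence)
= ¬z ∧ ¬(¬¬¬¬(x ∧ ¬u ∨ x) ∧ (¬y ∨ y))   (double negation)
= ¬z ∧ ¬(¬¬¬¬x ∧ (¬y ∨ y))   (absorption)
= ¬z ∧ ¬(¬¬x ∧ (¬y ∨ y))   (double negation)
= ¬z ∧ ¬¬¬x   (complement / identity)
= ¬z ∧ ¬x   (double negation)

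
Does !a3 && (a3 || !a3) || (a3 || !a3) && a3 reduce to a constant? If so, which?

yes, True

!a3 && (a3 || !a3) || (a3 || !a3) && a3
= a3 || !a3   [distribution]
= true   [complement]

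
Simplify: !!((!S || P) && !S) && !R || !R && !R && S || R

!!((!S || P) && !S) && !R || !R && !R && S || R
= !!!S && !R || !R && !R && S || R
= !S && !R || !R && !R && S || R
= !S && !R || !R && S || R
= !R || R
= true

true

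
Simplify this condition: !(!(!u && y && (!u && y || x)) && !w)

!(!(!u && y && (!u && y || x)) && !w)
= !(!(!u && y) && !w)   (absorption)
= !u && y || w   (De Morgan)

!u && y || w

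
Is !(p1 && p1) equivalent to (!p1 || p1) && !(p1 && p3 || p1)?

Yes

E1: !(p1 && p1)
    = !p1   (idempotence)
E2: (!p1 || p1) && !(p1 && p3 || p1)
    = (!p1 || p1) && !p1   (absorption)
    = !p1   (complement / identity)
Both reduce to !p1, so they are equivalent.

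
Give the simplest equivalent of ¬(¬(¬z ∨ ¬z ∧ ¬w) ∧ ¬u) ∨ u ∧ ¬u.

¬(¬(¬z ∨ ¬z ∧ ¬w) ∧ ¬u) ∨ u ∧ ¬u
= ¬(¬¬z ∧ ¬u) ∨ u ∧ ¬u   (absorption)
= ¬z ∨ u ∨ u ∧ ¬u   (De Morgan)
= ¬z ∨ u   (complement / identity)

¬z ∨ u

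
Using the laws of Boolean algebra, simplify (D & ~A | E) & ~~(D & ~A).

(D & ~A | E) & ~~(D & ~A)
= (D & ~A | E) & D & ~A   — double negation
= D & ~A   — absorption

D & ~A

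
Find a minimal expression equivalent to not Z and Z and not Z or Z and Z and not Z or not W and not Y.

not W and not Y

not Z and Z and not Z or Z and Z and not Z or not W and not Y
= Z and not Z or not W and not Y   — distribution
= not W and not Y   — complement / identity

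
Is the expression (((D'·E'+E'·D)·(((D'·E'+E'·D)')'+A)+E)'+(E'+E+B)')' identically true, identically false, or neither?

(((D'·E'+E'·D)·(((D'·E'+E'·D)')'+A)+E)'+(E'+E+B)')'
= (((D'·E'+E'·D)·(D'·E'+E'·D+A)+E)'+(E'+E+B)')'   — double negation
= ((D'·E'+E'·D+E)'+(E'+E+B)')'   — absorption
= (D'·E'+E'·D+E)·(E'+E+B)   — De Morgan
= (E'+E)·(E'+E+B)   — distribution
= E'+E   — absorption
= 1   — complement

identically true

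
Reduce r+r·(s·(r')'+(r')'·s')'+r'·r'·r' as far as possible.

1

r+r·(s·(r')'+(r')'·s')'+r'·r'·r'
= r+r·(s·(r')'+(r')'·s')'+r'·r'
= r+r·((r')')'+r'·r'
= r+r·r'+r'·r'
= r+r'
= 1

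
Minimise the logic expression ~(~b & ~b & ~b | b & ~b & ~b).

b

~(~b & ~b & ~b | b & ~b & ~b)
= ~(~b & ~b)   [distribution]
= ~~b   [idempotence]
= b   [double negation]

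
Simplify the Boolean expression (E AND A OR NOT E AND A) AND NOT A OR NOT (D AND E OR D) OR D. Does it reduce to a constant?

(E AND A OR NOT E AND A) AND NOT A OR NOT (D AND E OR D) OR D
= A AND NOT A OR NOT (D AND E OR D) OR D   (distribution)
= A AND NOT A OR NOT D OR D   (absorption)
= NOT D OR D   (complement / identity)
= TRUE   (complement)

TRUE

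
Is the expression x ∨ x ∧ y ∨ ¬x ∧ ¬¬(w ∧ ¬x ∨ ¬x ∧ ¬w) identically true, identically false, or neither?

identically true

x ∨ x ∧ y ∨ ¬x ∧ ¬¬(w ∧ ¬x ∨ ¬x ∧ ¬w)
= x ∨ x ∧ y ∨ ¬x ∧ ¬¬¬x
= x ∨ x ∧ y ∨ ¬x ∧ ¬x
= x ∨ ¬x ∧ ¬x
= x ∨ ¬x
= True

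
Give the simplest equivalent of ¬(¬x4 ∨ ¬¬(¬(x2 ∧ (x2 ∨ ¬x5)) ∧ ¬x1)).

¬(¬x4 ∨ ¬¬(¬(x2 ∧ (x2 ∨ ¬x5)) ∧ ¬x1))
= ¬(¬x4 ∨ ¬(x2 ∧ (x2 ∨ ¬x5) ∨ x1))
= x4 ∧ (x2 ∧ (x2 ∨ ¬x5) ∨ x1)
= x4 ∧ (x2 ∨ x1)

x4 ∧ (x2 ∨ x1)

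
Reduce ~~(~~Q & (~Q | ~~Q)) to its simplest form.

Q

~~(~~Q & (~Q | ~~Q))
= ~~(~~Q & (~Q | Q))   [double negation]
= ~~~~Q   [complement / identity]
= ~~Q   [double negation]
= Q   [double negation]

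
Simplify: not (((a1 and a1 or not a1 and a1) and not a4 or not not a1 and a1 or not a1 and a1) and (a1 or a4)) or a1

not (((a1 and a1 or not a1 and a1) and not a4 or not not a1 and a1 or not a1 and a1) and (a1 or a4)) or a1
= not (((a1 and a1 or not a1 and a1) and not a4 or a1 and a1 or not a1 and a1) and (a1 or a4)) or a1   — double negation
= not ((a1 and a1 or not a1 and a1) and (a1 or a4)) or a1   — absorption
= not (a1 and (a1 or a4)) or a1   — distribution
= not a1 or a1   — absorption
= True   — complement

True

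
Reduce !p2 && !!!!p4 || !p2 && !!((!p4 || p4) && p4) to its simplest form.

!p2 && !!!!p4 || !p2 && !!((!p4 || p4) && p4)
= !p2 && !!p4 || !p2 && !!((!p4 || p4) && p4)   — double negation
= !p2 && !!p4 || !p2 && !!p4   — complement / identity
= !p2 && !!p4   — idempotence
= !p2 && p4   — double negation

!p2 && p4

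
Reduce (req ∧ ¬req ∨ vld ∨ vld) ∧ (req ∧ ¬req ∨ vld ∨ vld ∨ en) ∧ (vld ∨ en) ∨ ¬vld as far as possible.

(req ∧ ¬req ∨ vld ∨ vld) ∧ (req ∧ ¬req ∨ vld ∨ vld ∨ en) ∧ (vld ∨ en) ∨ ¬vld
= (req ∧ ¬req ∨ vld ∨ vld) ∧ (vld ∨ en) ∨ ¬vld   [absorption]
= (vld ∨ vld) ∧ (vld ∨ en) ∨ ¬vld   [complement / identity]
= vld ∧ (vld ∨ en) ∨ ¬vld   [idempotence]
= vld ∨ ¬vld   [absorption]
= True   [complement]

True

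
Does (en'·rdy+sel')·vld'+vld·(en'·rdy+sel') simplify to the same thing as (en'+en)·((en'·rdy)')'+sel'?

Yes

E1: (en'·rdy+sel')·vld'+vld·(en'·rdy+sel')
    = en'·rdy+sel'   [distribution]
E2: (en'+en)·((en'·rdy)')'+sel'
    = (en'+en)·en'·rdy+sel'   [double negation]
    = en'·rdy+sel'   [complement / identity]
Both reduce to en'·rdy+sel', so they are equivalent.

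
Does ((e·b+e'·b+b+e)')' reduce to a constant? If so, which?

((e·b+e'·b+b+e)')'
= ((b+b+e)')'   (distribution)
= b+b+e   (double negation)
= b+e   (idempotence)
This depends on b, e, so it is not a constant.

no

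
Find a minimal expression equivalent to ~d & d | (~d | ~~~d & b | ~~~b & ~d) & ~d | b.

~d & d | (~d | ~~~d & b | ~~~b & ~d) & ~d | b
= ~d & d | (~d | ~d & b | ~~~b & ~d) & ~d | b   (double negation)
= ~d & d | (~d | ~d & b | ~b & ~d) & ~d | b   (double negation)
= ~d & d | (~d | ~d) & ~d | b   (distribution)
= (~d | ~d) & ~d | b   (complement / identity)
= ~d & ~d | b   (idempotence)
= ~d | b   (idempotence)

~d | b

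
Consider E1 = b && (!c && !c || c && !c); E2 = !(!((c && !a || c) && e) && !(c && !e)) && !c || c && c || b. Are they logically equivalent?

No

E1: b && (!c && !c || c && !c)
    = b && !c
E2: !(!((c && !a || c) && e) && !(c && !e)) && !c || c && c || b
    = !(!(c && e) && !(c && !e)) && !c || c && c || b
    = (c && e || c && !e) && !c || c && c || b
    = c && !c || c && c || b
    = c || b
These differ: at a=0, b=1, c=1, e=0, E1 = 0 but E2 = 1.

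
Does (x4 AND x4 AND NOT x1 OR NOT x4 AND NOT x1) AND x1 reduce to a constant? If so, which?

yes, False

(x4 AND x4 AND NOT x1 OR NOT x4 AND NOT x1) AND x1
= (x4 AND NOT x1 OR NOT x4 AND NOT x1) AND x1   — idempotence
= NOT x1 AND x1   — distribution
= FALSE   — complement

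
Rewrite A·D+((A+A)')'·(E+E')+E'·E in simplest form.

A

A·D+((A+A)')'·(E+E')+E'·E
= A·D+(A')'·(E+E')+E'·E   — idempotence
= A·D+A·(E+E')+E'·E   — double negation
= A·D+A·(E+E')   — complement / identity
= A·D+A   — complement / identity
= A   — absorption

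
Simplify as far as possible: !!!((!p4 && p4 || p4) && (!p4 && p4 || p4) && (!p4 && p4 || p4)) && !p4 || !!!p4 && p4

!p4

!!!((!p4 && p4 || p4) && (!p4 && p4 || p4) && (!p4 && p4 || p4)) && !p4 || !!!p4 && p4
= !!!((!p4 && p4 || p4) && (!p4 && p4 || p4)) && !p4 || !!!p4 && p4   — idempotence
= !!!(p4 && p4 || !p4 && p4) && !p4 || !!!p4 && p4   — distribution
= !!!p4 && !p4 || !!!p4 && p4   — distribution
= !!!p4   — distribution
= !p4   — double negation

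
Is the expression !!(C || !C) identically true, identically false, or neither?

identically true

!!(C || !C)
= C || !C   — double negation
= true   — complement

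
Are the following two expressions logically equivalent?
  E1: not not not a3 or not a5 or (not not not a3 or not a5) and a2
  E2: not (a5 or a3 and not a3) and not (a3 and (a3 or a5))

No

E1: not not not a3 or not a5 or (not not not a3 or not a5) and a2
    = not not not a3 or not a5
    = not a3 or not a5
E2: not (a5 or a3 and not a3) and not (a3 and (a3 or a5))
    = not (a5 or a3 and not a3) and not a3
    = not a5 and not a3
These differ: at a2=0, a3=0, a5=1, E1 = 1 but E2 = 0.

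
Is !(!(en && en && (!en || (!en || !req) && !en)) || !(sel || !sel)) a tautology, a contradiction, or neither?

!(!(en && en && (!en || (!en || !req) && !en)) || !(sel || !sel))
= !(!(en && (!en || (!en || !req) && !en)) || !(sel || !sel))   [idempotence]
= !(!(en && (!en || !en)) || !(sel || !sel))   [absorption]
= en && (!en || !en) && (sel || !sel)   [De Morgan]
= en && (!en || !en)   [complement / identity]
= en && !en   [idempotence]
= false   [complement]

contradiction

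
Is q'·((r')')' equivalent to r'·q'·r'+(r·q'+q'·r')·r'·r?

E1: q'·((r')')'
    = q'·r'   [double negation]
E2: r'·q'·r'+(r·q'+q'·r')·r'·r
    = r'·q'·r'+q'·r'·r   [distribution]
    = q'·r'   [distribution]
Both reduce to q'·r', so they are equivalent.

Yes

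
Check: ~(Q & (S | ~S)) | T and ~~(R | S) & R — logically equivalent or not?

E1: ~(Q & (S | ~S)) | T
    = ~Q | T   — complement / identity
E2: ~~(R | S) & R
    = (R | S) & R   — double negation
    = R   — absorption
These differ: at Q=0, R=0, S=0, T=1, E1 = 1 but E2 = 0.

No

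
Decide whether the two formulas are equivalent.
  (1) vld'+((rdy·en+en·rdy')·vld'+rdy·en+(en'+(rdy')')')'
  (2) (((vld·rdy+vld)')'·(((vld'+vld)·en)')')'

Yes

E1: vld'+((rdy·en+en·rdy')·vld'+rdy·en+(en'+(rdy')')')'
    = vld'+((rdy·en+en·rdy')·vld'+rdy·en+en·rdy')'
    = vld'+(rdy·en+en·rdy')'
    = vld'+en'
E2: (((vld·rdy+vld)')'·(((vld'+vld)·en)')')'
    = (((vld·rdy+vld)')'·(en')')'
    = (vld·rdy+vld)'+en'
    = vld'+en'
Both reduce to vld'+en', so they are equivalent.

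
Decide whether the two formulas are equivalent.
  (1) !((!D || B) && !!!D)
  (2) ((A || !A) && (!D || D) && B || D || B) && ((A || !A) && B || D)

No

E1: !((!D || B) && !!!D)
    = !((!D || B) && !D)   — double negation
    = !!D   — absorption
    = D   — double negation
E2: ((A || !A) && (!D || D) && B || D || B) && ((A || !A) && B || D)
    = ((A || !A) && B || D || B) && ((A || !A) && B || D)   — complement / identity
    = (A || !A) && B || D   — absorption
    = B || D   — complement / identity
These differ: at A=0, B=1, D=0, E1 = 0 but E2 = 1.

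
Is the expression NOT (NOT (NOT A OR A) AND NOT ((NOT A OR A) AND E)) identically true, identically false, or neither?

identically true

NOT (NOT (NOT A OR A) AND NOT ((NOT A OR A) AND E))
= NOT A OR A OR (NOT A OR A) AND E   (De Morgan)
= NOT A OR A   (absorption)
= TRUE   (complement)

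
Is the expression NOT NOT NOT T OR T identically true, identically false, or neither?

NOT NOT NOT T OR T
= NOT T OR T
= TRUE

identically true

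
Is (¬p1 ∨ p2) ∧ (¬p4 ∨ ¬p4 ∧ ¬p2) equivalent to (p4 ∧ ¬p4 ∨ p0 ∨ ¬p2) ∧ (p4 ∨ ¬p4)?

No

E1: (¬p1 ∨ p2) ∧ (¬p4 ∨ ¬p4 ∧ ¬p2)
    = (¬p1 ∨ p2) ∧ ¬p4   — absorption
E2: (p4 ∧ ¬p4 ∨ p0 ∨ ¬p2) ∧ (p4 ∨ ¬p4)
    = (p0 ∨ ¬p2) ∧ (p4 ∨ ¬p4)   — complement / identity
    = p0 ∨ ¬p2   — complement / identity
These differ: at p0=0, p1=1, p2=0, p4=1, E1 = 0 but E2 = 1.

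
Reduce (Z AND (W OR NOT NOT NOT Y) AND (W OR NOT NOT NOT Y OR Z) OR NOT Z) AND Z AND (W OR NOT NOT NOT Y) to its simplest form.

Z AND (W OR NOT Y)

(Z AND (W OR NOT NOT NOT Y) AND (W OR NOT NOT NOT Y OR Z) OR NOT Z) AND Z AND (W OR NOT NOT NOT Y)
= (Z AND (W OR NOT NOT NOT Y) OR NOT Z) AND Z AND (W OR NOT NOT NOT Y)   [absorption]
= Z AND (W OR NOT NOT NOT Y)   [absorption]
= Z AND (W OR NOT Y)   [double negation]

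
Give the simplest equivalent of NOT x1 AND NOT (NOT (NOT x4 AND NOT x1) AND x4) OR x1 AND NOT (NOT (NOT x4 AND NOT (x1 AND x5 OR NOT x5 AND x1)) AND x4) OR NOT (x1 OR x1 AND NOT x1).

NOT x1 AND NOT (NOT (NOT x4 AND NOT x1) AND x4) OR x1 AND NOT (NOT (NOT x4 AND NOT (x1 AND x5 OR NOT x5 AND x1)) AND x4) OR NOT (x1 OR x1 AND NOT x1)
= NOT x1 AND NOT (NOT (NOT x4 AND NOT x1) AND x4) OR x1 AND NOT (NOT (NOT x4 AND NOT (x1 AND x5 OR NOT x5 AND x1)) AND x4) OR NOT x1   (complement / identity)
= NOT x1 AND NOT (NOT (NOT x4 AND NOT x1) AND x4) OR x1 AND NOT (NOT (NOT x4 AND NOT x1) AND x4) OR NOT x1   (distribution)
= NOT (NOT (NOT x4 AND NOT x1) AND x4) OR NOT x1   (distribution)
= NOT ((x4 OR x1) AND x4) OR NOT x1   (De Morgan)
= NOT x4 OR NOT x1   (absorption)

NOT x4 OR NOT x1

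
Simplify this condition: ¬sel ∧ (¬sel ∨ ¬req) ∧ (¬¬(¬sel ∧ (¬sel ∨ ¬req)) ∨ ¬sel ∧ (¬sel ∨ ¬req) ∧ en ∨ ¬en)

¬sel

¬sel ∧ (¬sel ∨ ¬req) ∧ (¬¬(¬sel ∧ (¬sel ∨ ¬req)) ∨ ¬sel ∧ (¬sel ∨ ¬req) ∧ en ∨ ¬en)
= ¬sel ∧ (¬sel ∨ ¬req) ∧ (¬sel ∧ (¬sel ∨ ¬req) ∨ ¬sel ∧ (¬sel ∨ ¬req) ∧ en ∨ ¬en)   [double negation]
= ¬sel ∧ (¬sel ∨ ¬req) ∧ (¬sel ∧ (¬sel ∨ ¬req) ∨ ¬en)   [absorption]
= ¬sel ∧ (¬sel ∨ ¬req)   [absorption]
= ¬sel   [absorption]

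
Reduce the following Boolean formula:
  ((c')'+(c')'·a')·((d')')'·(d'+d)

c·d'

((c')'+(c')'·a')·((d')')'·(d'+d)
= ((c')'+(c')'·a')·d'·(d'+d)   [double negation]
= ((c')'+(c')'·a')·d'   [complement / identity]
= (c')'·d'   [absorption]
= c·d'   [double negation]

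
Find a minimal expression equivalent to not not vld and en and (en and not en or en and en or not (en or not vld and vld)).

not not vld and en and (en and not en or en and en or not (en or not vld and vld))
= not not vld and en and (en and not en or en and en or not en)   [complement / identity]
= not not vld and en and (en or not en)   [distribution]
= not not vld and en   [complement / identity]
= vld and en   [double negation]

vld and en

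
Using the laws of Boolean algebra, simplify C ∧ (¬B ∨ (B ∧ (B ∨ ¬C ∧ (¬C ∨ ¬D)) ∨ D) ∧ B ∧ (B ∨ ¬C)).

C

C ∧ (¬B ∨ (B ∧ (B ∨ ¬C ∧ (¬C ∨ ¬D)) ∨ D) ∧ B ∧ (B ∨ ¬C))
= C ∧ (¬B ∨ (B ∧ (B ∨ ¬C) ∨ D) ∧ B ∧ (B ∨ ¬C))   (absorption)
= C ∧ (¬B ∨ B ∧ (B ∨ ¬C))   (absorption)
= C ∧ (¬B ∨ B)   (absorption)
= C   (complement / identity)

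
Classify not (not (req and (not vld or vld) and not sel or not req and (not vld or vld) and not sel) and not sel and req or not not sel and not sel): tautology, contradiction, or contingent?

tautology

not (not (req and (not vld or vld) and not sel or not req and (not vld or vld) and not sel) and not sel and req or not not sel and not sel)
= not (not ((not vld or vld) and not sel) and not sel and req or not not sel and not sel)   [distribution]
= not (not not sel and not sel and req or not not sel and not sel)   [complement / identity]
= not (not not sel and not sel)   [absorption]
= not sel or sel   [De Morgan]
= True   [complement]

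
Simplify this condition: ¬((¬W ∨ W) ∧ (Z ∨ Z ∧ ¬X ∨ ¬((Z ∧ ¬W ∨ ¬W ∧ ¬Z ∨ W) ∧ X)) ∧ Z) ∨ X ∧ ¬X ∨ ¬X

¬((¬W ∨ W) ∧ (Z ∨ Z ∧ ¬X ∨ ¬((Z ∧ ¬W ∨ ¬W ∧ ¬Z ∨ W) ∧ X)) ∧ Z) ∨ X ∧ ¬X ∨ ¬X
= ¬((¬W ∨ W) ∧ (Z ∨ Z ∧ ¬X ∨ ¬((Z ∧ ¬W ∨ ¬W ∧ ¬Z ∨ W) ∧ X)) ∧ Z) ∨ ¬X   (complement / identity)
= ¬((¬W ∨ W) ∧ (Z ∨ Z ∧ ¬X ∨ ¬((¬W ∨ W) ∧ X)) ∧ Z) ∨ ¬X   (distribution)
= ¬((¬W ∨ W) ∧ (Z ∨ ¬((¬W ∨ W) ∧ X)) ∧ Z) ∨ ¬X   (absorption)
= ¬((¬W ∨ W) ∧ (Z ∨ ¬X) ∧ Z) ∨ ¬X   (complement / identity)
= ¬((Z ∨ ¬X) ∧ Z) ∨ ¬X   (complement / identity)
= ¬Z ∨ ¬X   (absorption)

¬Z ∨ ¬X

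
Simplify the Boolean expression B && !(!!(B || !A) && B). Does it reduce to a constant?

false

B && !(!!(B || !A) && B)
= B && !((B || !A) && B)
= B && !B
= false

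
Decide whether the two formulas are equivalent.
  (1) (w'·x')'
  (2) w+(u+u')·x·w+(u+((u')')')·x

Yes

E1: (w'·x')'
    = w+x   [De Morgan]
E2: w+(u+u')·x·w+(u+((u')')')·x
    = w+(u+u')·x·w+(u+u')·x   [double negation]
    = w+(u+u')·x   [absorption]
    = w+x   [complement / identity]
Both reduce to w+x, so they are equivalent.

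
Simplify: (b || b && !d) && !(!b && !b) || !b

(b || b && !d) && !(!b && !b) || !b
= b && !(!b && !b) || !b   — absorption
= b && !!b || !b   — idempotence
= b && b || !b   — double negation
= b || !b   — idempotence
= true   — complement

true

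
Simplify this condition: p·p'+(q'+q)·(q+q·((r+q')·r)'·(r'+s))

q

p·p'+(q'+q)·(q+q·((r+q')·r)'·(r'+s))
= p·p'+(q'+q)·(q+q·r'·(r'+s))   [absorption]
= p·p'+(q'+q)·(q+q·r')   [absorption]
= p·p'+(q'+q)·q   [absorption]
= (q'+q)·q   [complement / identity]
= q   [complement / identity]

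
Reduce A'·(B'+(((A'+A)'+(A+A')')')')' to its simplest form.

A'·B

A'·(B'+(((A'+A)'+(A+A')')')')'
= A'·(B'+((A'+A)·(A+A'))')'   [De Morgan]
= A'·B·(A'+A)·(A+A')   [De Morgan]
= A'·B·(A'+A)   [complement / identity]
= A'·B   [complement / identity]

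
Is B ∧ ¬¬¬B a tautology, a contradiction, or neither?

B ∧ ¬¬¬B
= B ∧ ¬B
= False

contradiction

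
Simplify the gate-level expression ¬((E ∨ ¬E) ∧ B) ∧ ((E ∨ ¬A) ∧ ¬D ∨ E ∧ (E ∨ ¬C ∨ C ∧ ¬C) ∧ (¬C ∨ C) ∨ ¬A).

¬B ∧ (E ∨ ¬A)

¬((E ∨ ¬E) ∧ B) ∧ ((E ∨ ¬A) ∧ ¬D ∨ E ∧ (E ∨ ¬C ∨ C ∧ ¬C) ∧ (¬C ∨ C) ∨ ¬A)
= ¬((E ∨ ¬E) ∧ B) ∧ ((E ∨ ¬A) ∧ ¬D ∨ E ∧ (E ∨ ¬C) ∧ (¬C ∨ C) ∨ ¬A)   — complement / identity
= ¬((E ∨ ¬E) ∧ B) ∧ ((E ∨ ¬A) ∧ ¬D ∨ E ∧ (¬C ∨ C) ∨ ¬A)   — absorption
= ¬((E ∨ ¬E) ∧ B) ∧ ((E ∨ ¬A) ∧ ¬D ∨ E ∨ ¬A)   — complement / identity
= ¬((E ∨ ¬E) ∧ B) ∧ (E ∨ ¬A)   — absorption
= ¬B ∧ (E ∨ ¬A)   — complement / identity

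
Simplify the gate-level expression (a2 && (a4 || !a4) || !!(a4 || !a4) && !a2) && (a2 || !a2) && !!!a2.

(a2 && (a4 || !a4) || !!(a4 || !a4) && !a2) && (a2 || !a2) && !!!a2
= (a2 && (a4 || !a4) || !!(a4 || !a4) && !a2) && (a2 || !a2) && !a2
= (a2 && (a4 || !a4) || !!(a4 || !a4) && !a2) && !a2
= (a2 && (a4 || !a4) || (a4 || !a4) && !a2) && !a2
= (a4 || !a4) && !a2
= !a2

!a2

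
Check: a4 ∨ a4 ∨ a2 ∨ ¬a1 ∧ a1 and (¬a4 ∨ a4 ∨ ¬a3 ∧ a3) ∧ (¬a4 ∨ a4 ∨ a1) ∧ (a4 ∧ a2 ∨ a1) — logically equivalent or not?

E1: a4 ∨ a4 ∨ a2 ∨ ¬a1 ∧ a1
    = a4 ∨ a4 ∨ a2
    = a4 ∨ a2
E2: (¬a4 ∨ a4 ∨ ¬a3 ∧ a3) ∧ (¬a4 ∨ a4 ∨ a1) ∧ (a4 ∧ a2 ∨ a1)
    = (¬a4 ∨ a4) ∧ (¬a4 ∨ a4 ∨ a1) ∧ (a4 ∧ a2 ∨ a1)
    = (¬a4 ∨ a4) ∧ (a4 ∧ a2 ∨ a1)
    = a4 ∧ a2 ∨ a1
These differ: at a1=0, a2=1, a3=0, a4=0, E1 = 1 but E2 = 0.

No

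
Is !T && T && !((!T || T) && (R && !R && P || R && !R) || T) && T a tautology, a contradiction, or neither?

!T && T && !((!T || T) && (R && !R && P || R && !R) || T) && T
= !T && T && !(R && !R && P || R && !R || T) && T
= !T && T && !(R && !R || T) && T
= !T && T && !T && T
= !T && T
= false

contradiction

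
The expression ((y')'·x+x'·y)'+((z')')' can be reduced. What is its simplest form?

y'+z'

((y')'·x+x'·y)'+((z')')'
= (y·x+x'·y)'+((z')')'   [double negation]
= y'+((z')')'   [distribution]
= y'+z'   [double negation]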